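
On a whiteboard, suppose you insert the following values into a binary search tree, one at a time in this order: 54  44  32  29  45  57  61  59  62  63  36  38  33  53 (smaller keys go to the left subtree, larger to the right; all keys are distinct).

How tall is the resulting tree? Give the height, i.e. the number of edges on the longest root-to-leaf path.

4

54: root
44: left child of 54 (depth 1)
32: left child of 44 (depth 2)
29: left child of 32 (depth 3)
45: right child of 44 (depth 2)
57: right child of 54 (depth 1)
61: right child of 57 (depth 2)
59: left child of 61 (depth 3)
62: right child of 61 (depth 3)
63: right child of 62 (depth 4)
36: right child of 32 (depth 3)
38: right child of 36 (depth 4)
33: left child of 36 (depth 4)
53: right child of 45 (depth 3)

The deepest node is 63 at depth 4.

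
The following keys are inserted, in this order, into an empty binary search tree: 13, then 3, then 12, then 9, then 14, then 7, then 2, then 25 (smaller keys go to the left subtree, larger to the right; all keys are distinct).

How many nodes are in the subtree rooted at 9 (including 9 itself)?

Insert 13: tree is empty, so 13 becomes the root.
Insert 3: 3 < 13 → go left. Place as left child of 13.
Insert 12: 12 < 13 → go left; 12 > 3 → go right. Place as right child of 3.
Insert 9: 9 < 13 → go left; 9 > 3 → go right; 9 < 12 → go left. Place as left child of 12.
Insert 14: 14 > 13 → go right. Place as right child of 13.
Insert 7: 7 < 13 → go left; 7 > 3 → go right; 7 < 12 → go left; 7 < 9 → go left. Place as left child of 9.
Insert 2: 2 < 13 → go left; 2 < 3 → go left. Place as left child of 3.
Insert 25: 25 > 13 → go right; 25 > 14 → go right. Place as right child of 14.

Subtree rooted at 9 contains: 9, 7 — 2 nodes.

2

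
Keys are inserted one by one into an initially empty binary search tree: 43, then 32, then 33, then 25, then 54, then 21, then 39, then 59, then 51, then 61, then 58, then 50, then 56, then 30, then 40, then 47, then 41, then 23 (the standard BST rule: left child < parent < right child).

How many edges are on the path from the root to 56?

4

Insert 43: tree is empty, so 43 becomes the root.
Insert 32: 32 < 43 → go left. Place as left child of 43.
Insert 33: 33 < 43 → go left; 33 > 32 → go right. Place as right child of 32.
Insert 25: 25 < 43 → go left; 25 < 32 → go left. Place as left child of 32.
Insert 54: 54 > 43 → go right. Place as right child of 43.
Insert 21: 21 < 43 → go left; 21 < 32 → go left; 21 < 25 → go left. Place as left child of 25.
Insert 39: 39 < 43 → go left; 39 > 32 → go right; 39 > 33 → go right. Place as right child of 33.
Insert 59: 59 > 43 → go right; 59 > 54 → go right. Place as right child of 54.
Insert 51: 51 > 43 → go right; 51 < 54 → go left. Place as left child of 54.
Insert 61: 61 > 43 → go right; 61 > 54 → go right; 61 > 59 → go right. Place as right child of 59.
Insert 58: 58 > 43 → go right; 58 > 54 → go right; 58 < 59 → go left. Place as left child of 59.
Insert 50: 50 > 43 → go right; 50 < 54 → go left; 50 < 51 → go left. Place as left child of 51.
Insert 56: 56 > 43 → go right; 56 > 54 → go right; 56 < 59 → go left; 56 < 58 → go left. Place as left child of 58.
Insert 30: 30 < 43 → go left; 30 < 32 → go left; 30 > 25 → go right. Place as right child of 25.
Insert 40: 40 < 43 → go left; 40 > 32 → go right; 40 > 33 → go right; 40 > 39 → go right. Place as right child of 39.
Insert 47: 47 > 43 → go right; 47 < 54 → go left; 47 < 51 → go left; 47 < 50 → go left. Place as left child of 50.
Insert 41: 41 < 43 → go left; 41 > 32 → go right; 41 > 33 → go right; 41 > 39 → go right; 41 > 40 → go right. Place as right child of 40.
Insert 23: 23 < 43 → go left; 23 < 32 → go left; 23 < 25 → go left; 23 > 21 → go right. Place as right child of 21.

Path to 56: 43 → 54 → 59 → 58 → 56, which is 4 edges.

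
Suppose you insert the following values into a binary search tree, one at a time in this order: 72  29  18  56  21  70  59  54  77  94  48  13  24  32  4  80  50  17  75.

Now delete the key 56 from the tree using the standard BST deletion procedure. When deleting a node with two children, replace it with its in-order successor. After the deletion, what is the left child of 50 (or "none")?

72: root
29: left child of 72 (depth 1)
18: left child of 29 (depth 2)
56: right child of 29 (depth 2)
21: right child of 18 (depth 3)
70: right child of 56 (depth 3)
59: left child of 70 (depth 4)
54: left child of 56 (depth 3)
77: right child of 72 (depth 1)
94: right child of 77 (depth 2)
48: left child of 54 (depth 4)
13: left child of 18 (depth 3)
24: right child of 21 (depth 4)
32: left child of 48 (depth 5)
4: left child of 13 (depth 4)
80: left child of 94 (depth 3)
50: right child of 48 (depth 5)
17: right child of 13 (depth 4)
75: left child of 77 (depth 2)

Delete 56 (two children — replace with in-order successor).
After deletion, 50's left child: none.

none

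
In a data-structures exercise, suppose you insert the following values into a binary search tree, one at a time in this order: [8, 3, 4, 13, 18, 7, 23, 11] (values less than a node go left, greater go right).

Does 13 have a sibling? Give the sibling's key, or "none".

8: root
3: left child of 8 (depth 1)
4: right child of 3 (depth 2)
13: right child of 8 (depth 1)
18: right child of 13 (depth 2)
7: right child of 4 (depth 3)
23: right child of 18 (depth 3)
11: left child of 13 (depth 2)

13's parent is 8; the other child of 8 is 3.

3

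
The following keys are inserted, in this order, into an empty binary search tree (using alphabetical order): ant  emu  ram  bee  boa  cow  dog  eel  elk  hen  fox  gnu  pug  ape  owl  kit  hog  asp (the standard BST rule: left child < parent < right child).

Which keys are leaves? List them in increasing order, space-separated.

ant: root
emu: right child of ant (depth 1)
ram: right child of emu (depth 2)
bee: left child of emu (depth 2)
boa: right child of bee (depth 3)
cow: right child of boa (depth 4)
dog: right child of cow (depth 5)
eel: right child of dog (depth 6)
elk: right child of eel (depth 7)
hen: left child of ram (depth 3)
fox: left child of hen (depth 4)
gnu: right child of fox (depth 5)
pug: right child of hen (depth 4)
ape: left child of bee (depth 3)
owl: left child of pug (depth 5)
kit: left child of owl (depth 6)
hog: left child of kit (depth 7)
asp: right child of ape (depth 4)

asp elk gnu hog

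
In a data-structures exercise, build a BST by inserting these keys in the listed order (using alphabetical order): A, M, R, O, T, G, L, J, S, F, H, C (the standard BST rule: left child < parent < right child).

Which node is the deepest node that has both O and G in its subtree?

A: root
M: right child of A (depth 1)
R: right child of M (depth 2)
O: left child of R (depth 3)
T: right child of R (depth 3)
G: left child of M (depth 2)
L: right child of G (depth 3)
J: left child of L (depth 4)
S: left child of T (depth 4)
F: left child of G (depth 3)
H: left child of J (depth 5)
C: left child of F (depth 4)

Path to O: A → M → R → O
Path to G: A → M → G
The paths share a prefix ending at M, then split left and right.

M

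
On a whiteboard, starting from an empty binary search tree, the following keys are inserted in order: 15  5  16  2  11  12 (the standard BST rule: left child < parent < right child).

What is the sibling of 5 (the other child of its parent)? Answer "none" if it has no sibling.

Insert 15: tree is empty, so 15 becomes the root.
Insert 5: 5 < 15 → go left. Place as left child of 15.
Insert 16: 16 > 15 → go right. Place as right child of 15.
Insert 2: 2 < 15 → go left; 2 < 5 → go left. Place as left child of 5.
Insert 11: 11 < 15 → go left; 11 > 5 → go right. Place as right child of 5.
Insert 12: 12 < 15 → go left; 12 > 5 → go right; 12 > 11 → go right. Place as right child of 11.

5's parent is 15; the other child of 15 is 16.

16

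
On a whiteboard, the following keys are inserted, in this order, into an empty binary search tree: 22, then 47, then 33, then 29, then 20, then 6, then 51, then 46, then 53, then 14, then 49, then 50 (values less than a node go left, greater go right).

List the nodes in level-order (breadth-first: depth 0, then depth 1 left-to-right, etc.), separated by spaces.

22 20 47 6 33 51 14 29 46 49 53 50

Insert 22: tree is empty, so 22 becomes the root.
Insert 47: 47 > 22 → go right. Place as right child of 22.
Insert 33: 33 > 22 → go right; 33 < 47 → go left. Place as left child of 47.
Insert 29: 29 > 22 → go right; 29 < 47 → go left; 29 < 33 → go left. Place as left child of 33.
Insert 20: 20 < 22 → go left. Place as left child of 22.
Insert 6: 6 < 22 → go left; 6 < 20 → go left. Place as left child of 20.
Insert 51: 51 > 22 → go right; 51 > 47 → go right. Place as right child of 47.
Insert 46: 46 > 22 → go right; 46 < 47 → go left; 46 > 33 → go right. Place as right child of 33.
Insert 53: 53 > 22 → go right; 53 > 47 → go right; 53 > 51 → go right. Place as right child of 51.
Insert 14: 14 < 22 → go left; 14 < 20 → go left; 14 > 6 → go right. Place as right child of 6.
Insert 49: 49 > 22 → go right; 49 > 47 → go right; 49 < 51 → go left. Place as left child of 51.
Insert 50: 50 > 22 → go right; 50 > 47 → go right; 50 < 51 → go left; 50 > 49 → go right. Place as right child of 49.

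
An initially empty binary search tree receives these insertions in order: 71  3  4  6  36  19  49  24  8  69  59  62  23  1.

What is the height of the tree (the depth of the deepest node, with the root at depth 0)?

Insert 71: tree is empty, so 71 becomes the root.
Insert 3: 3 < 71 → go left. Place as left child of 71.
Insert 4: 4 < 71 → go left; 4 > 3 → go right. Place as right child of 3.
Insert 6: 6 < 71 → go left; 6 > 3 → go right; 6 > 4 → go right. Place as right child of 4.
Insert 36: 36 < 71 → go left; 36 > 3 → go right; 36 > 4 → go right; 36 > 6 → go right. Place as right child of 6.
Insert 19: 19 < 71 → go left; 19 > 3 → go right; 19 > 4 → go right; 19 > 6 → go right; 19 < 36 → go left. Place as left child of 36.
Insert 49: 49 < 71 → go left; 49 > 3 → go right; 49 > 4 → go right; 49 > 6 → go right; 49 > 36 → go right. Place as right child of 36.
Insert 24: 24 < 71 → go left; 24 > 3 → go right; 24 > 4 → go right; 24 > 6 → go right; 24 < 36 → go left; 24 > 19 → go right. Place as right child of 19.
Insert 8: 8 < 71 → go left; 8 > 3 → go right; 8 > 4 → go right; 8 > 6 → go right; 8 < 36 → go left; 8 < 19 → go left. Place as left child of 19.
Insert 69: 69 < 71 → go left; 69 > 3 → go right; 69 > 4 → go right; 69 > 6 → go right; 69 > 36 → go right; 69 > 49 → go right. Place as right child of 49.
Insert 59: 59 < 71 → go left; 59 > 3 → go right; 59 > 4 → go right; 59 > 6 → go right; 59 > 36 → go right; 59 > 49 → go right; 59 < 69 → go left. Place as left child of 69.
Insert 62: 62 < 71 → go left; 62 > 3 → go right; 62 > 4 → go right; 62 > 6 → go right; 62 > 36 → go right; 62 > 49 → go right; 62 < 69 → go left; 62 > 59 → go right. Place as right child of 59.
Insert 23: 23 < 71 → go left; 23 > 3 → go right; 23 > 4 → go right; 23 > 6 → go right; 23 < 36 → go left; 23 > 19 → go right; 23 < 24 → go left. Place as left child of 24.
Insert 1: 1 < 71 → go left; 1 < 3 → go left. Place as left child of 3.

The deepest node is 62 at depth 8.

8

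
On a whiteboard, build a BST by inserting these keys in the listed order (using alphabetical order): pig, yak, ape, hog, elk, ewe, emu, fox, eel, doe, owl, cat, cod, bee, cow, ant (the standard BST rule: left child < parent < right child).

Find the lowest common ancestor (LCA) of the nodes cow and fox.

pig: root
yak: right child of pig (depth 1)
ape: left child of pig (depth 1)
hog: right child of ape (depth 2)
elk: left child of hog (depth 3)
ewe: right child of elk (depth 4)
emu: left child of ewe (depth 5)
fox: right child of ewe (depth 5)
eel: left child of elk (depth 4)
doe: left child of eel (depth 5)
owl: right child of hog (depth 3)
cat: left child of doe (depth 6)
cod: right child of cat (depth 7)
bee: left child of cat (depth 7)
cow: right child of cod (depth 8)
ant: left child of ape (depth 2)

Path to cow: pig → ape → hog → elk → eel → doe → cat → cod → cow
Path to fox: pig → ape → hog → elk → ewe → fox
The paths share a prefix ending at elk, then split left and right.

elk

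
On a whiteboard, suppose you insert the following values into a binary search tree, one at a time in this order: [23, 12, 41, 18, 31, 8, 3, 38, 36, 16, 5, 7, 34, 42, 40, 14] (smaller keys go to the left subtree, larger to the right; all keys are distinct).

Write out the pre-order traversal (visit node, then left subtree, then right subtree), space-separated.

Insert 23: tree is empty, so 23 becomes the root.
Insert 12: 12 < 23 → go left. Place as left child of 23.
Insert 41: 41 > 23 → go right. Place as right child of 23.
Insert 18: 18 < 23 → go left; 18 > 12 → go right. Place as right child of 12.
Insert 31: 31 > 23 → go right; 31 < 41 → go left. Place as left child of 41.
Insert 8: 8 < 23 → go left; 8 < 12 → go left. Place as left child of 12.
Insert 3: 3 < 23 → go left; 3 < 12 → go left; 3 < 8 → go left. Place as left child of 8.
Insert 38: 38 > 23 → go right; 38 < 41 → go left; 38 > 31 → go right. Place as right child of 31.
Insert 36: 36 > 23 → go right; 36 < 41 → go left; 36 > 31 → go right; 36 < 38 → go left. Place as left child of 38.
Insert 16: 16 < 23 → go left; 16 > 12 → go right; 16 < 18 → go left. Place as left child of 18.
Insert 5: 5 < 23 → go left; 5 < 12 → go left; 5 < 8 → go left; 5 > 3 → go right. Place as right child of 3.
Insert 7: 7 < 23 → go left; 7 < 12 → go left; 7 < 8 → go left; 7 > 3 → go right; 7 > 5 → go right. Place as right child of 5.
Insert 34: 34 > 23 → go right; 34 < 41 → go left; 34 > 31 → go right; 34 < 38 → go left; 34 < 36 → go left. Place as left child of 36.
Insert 42: 42 > 23 → go right; 42 > 41 → go right. Place as right child of 41.
Insert 40: 40 > 23 → go right; 40 < 41 → go left; 40 > 31 → go right; 40 > 38 → go right. Place as right child of 38.
Insert 14: 14 < 23 → go left; 14 > 12 → go right; 14 < 18 → go left; 14 < 16 → go left. Place as left child of 16.

23 12 8 3 5 7 18 16 14 41 31 38 36 34 40 42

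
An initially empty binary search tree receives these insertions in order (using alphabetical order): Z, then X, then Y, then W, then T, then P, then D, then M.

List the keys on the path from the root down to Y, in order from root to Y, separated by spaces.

Z X Y

Z: root
X: left child of Z (depth 1)
Y: right child of X (depth 2)
W: left child of X (depth 2)
T: left child of W (depth 3)
P: left child of T (depth 4)
D: left child of P (depth 5)
M: right child of D (depth 6)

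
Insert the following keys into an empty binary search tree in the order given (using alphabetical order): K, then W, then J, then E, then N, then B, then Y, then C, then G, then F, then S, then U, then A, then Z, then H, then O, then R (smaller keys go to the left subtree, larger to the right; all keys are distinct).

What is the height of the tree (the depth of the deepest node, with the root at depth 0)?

Resulting structure (node: left, right):
  K: L=J, R=W
  W: L=N, R=Y
  J: L=E, R=–
  E: L=B, R=G
  N: L=–, R=S
  B: L=A, R=C
  Y: L=–, R=Z
  C: L=–, R=–
  G: L=F, R=H
  F: L=–, R=–
  S: L=O, R=U
  U: L=–, R=–
  A: L=–, R=–
  Z: L=–, R=–
  H: L=–, R=–
  O: L=–, R=R
  R: L=–, R=–

The deepest node is R at depth 5.

5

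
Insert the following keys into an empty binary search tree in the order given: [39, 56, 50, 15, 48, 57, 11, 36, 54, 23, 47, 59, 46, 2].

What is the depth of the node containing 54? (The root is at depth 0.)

Insert 39: tree is empty, so 39 becomes the root.
Insert 56: 56 > 39 → go right. Place as right child of 39.
Insert 50: 50 > 39 → go right; 50 < 56 → go left. Place as left child of 56.
Insert 15: 15 < 39 → go left. Place as left child of 39.
Insert 48: 48 > 39 → go right; 48 < 56 → go left; 48 < 50 → go left. Place as left child of 50.
Insert 57: 57 > 39 → go right; 57 > 56 → go right. Place as right child of 56.
Insert 11: 11 < 39 → go left; 11 < 15 → go left. Place as left child of 15.
Insert 36: 36 < 39 → go left; 36 > 15 → go right. Place as right child of 15.
Insert 54: 54 > 39 → go right; 54 < 56 → go left; 54 > 50 → go right. Place as right child of 50.
Insert 23: 23 < 39 → go left; 23 > 15 → go right; 23 < 36 → go left. Place as left child of 36.
Insert 47: 47 > 39 → go right; 47 < 56 → go left; 47 < 50 → go left; 47 < 48 → go left. Place as left child of 48.
Insert 59: 59 > 39 → go right; 59 > 56 → go right; 59 > 57 → go right. Place as right child of 57.
Insert 46: 46 > 39 → go right; 46 < 56 → go left; 46 < 50 → go left; 46 < 48 → go left; 46 < 47 → go left. Place as left child of 47.
Insert 2: 2 < 39 → go left; 2 < 15 → go left; 2 < 11 → go left. Place as left child of 11.

Path to 54: 39 → 56 → 50 → 54, which is 3 edges.

3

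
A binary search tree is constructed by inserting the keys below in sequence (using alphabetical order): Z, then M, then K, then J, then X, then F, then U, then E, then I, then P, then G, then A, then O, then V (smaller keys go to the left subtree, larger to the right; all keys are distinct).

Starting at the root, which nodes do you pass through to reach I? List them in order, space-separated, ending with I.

Z: root
M: left child of Z (depth 1)
K: left child of M (depth 2)
J: left child of K (depth 3)
X: right child of M (depth 2)
F: left child of J (depth 4)
U: left child of X (depth 3)
E: left child of F (depth 5)
I: right child of F (depth 5)
P: left child of U (depth 4)
G: left child of I (depth 6)
A: left child of E (depth 6)
O: left child of P (depth 5)
V: right child of U (depth 4)

Z M K J F I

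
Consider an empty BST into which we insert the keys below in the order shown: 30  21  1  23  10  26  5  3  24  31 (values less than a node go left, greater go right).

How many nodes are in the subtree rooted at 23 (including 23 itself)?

3

30: root
21: left child of 30 (depth 1)
1: left child of 21 (depth 2)
23: right child of 21 (depth 2)
10: right child of 1 (depth 3)
26: right child of 23 (depth 3)
5: left child of 10 (depth 4)
3: left child of 5 (depth 5)
24: left child of 26 (depth 4)
31: right child of 30 (depth 1)

Subtree rooted at 23 contains: 23, 26, 24 — 3 nodes.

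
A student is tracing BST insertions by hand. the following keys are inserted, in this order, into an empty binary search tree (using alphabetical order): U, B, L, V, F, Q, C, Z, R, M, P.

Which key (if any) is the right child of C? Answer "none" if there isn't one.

Insert U: tree is empty, so U becomes the root.
Insert B: B < U → go left. Place as left child of U.
Insert L: L < U → go left; L > B → go right. Place as right child of B.
Insert V: V > U → go right. Place as right child of U.
Insert F: F < U → go left; F > B → go right; F < L → go left. Place as left child of L.
Insert Q: Q < U → go left; Q > B → go right; Q > L → go right. Place as right child of L.
Insert C: C < U → go left; C > B → go right; C < L → go left; C < F → go left. Place as left child of F.
Insert Z: Z > U → go right; Z > V → go right. Place as right child of V.
Insert R: R < U → go left; R > B → go right; R > L → go right; R > Q → go right. Place as right child of Q.
Insert M: M < U → go left; M > B → go right; M > L → go right; M < Q → go left. Place as left child of Q.
Insert P: P < U → go left; P > B → go right; P > L → go right; P < Q → go left; P > M → go right. Place as right child of M.

none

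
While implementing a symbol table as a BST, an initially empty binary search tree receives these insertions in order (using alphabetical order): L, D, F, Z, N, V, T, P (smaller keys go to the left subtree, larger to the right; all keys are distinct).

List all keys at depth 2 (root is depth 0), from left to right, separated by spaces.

F N

Insert L: tree is empty, so L becomes the root.
Insert D: D < L → go left. Place as left child of L.
Insert F: F < L → go left; F > D → go right. Place as right child of D.
Insert Z: Z > L → go right. Place as right child of L.
Insert N: N > L → go right; N < Z → go left. Place as left child of Z.
Insert V: V > L → go right; V < Z → go left; V > N → go right. Place as right child of N.
Insert T: T > L → go right; T < Z → go left; T > N → go right; T < V → go left. Place as left child of V.
Insert P: P > L → go right; P < Z → go left; P > N → go right; P < V → go left; P < T → go left. Place as left child of T.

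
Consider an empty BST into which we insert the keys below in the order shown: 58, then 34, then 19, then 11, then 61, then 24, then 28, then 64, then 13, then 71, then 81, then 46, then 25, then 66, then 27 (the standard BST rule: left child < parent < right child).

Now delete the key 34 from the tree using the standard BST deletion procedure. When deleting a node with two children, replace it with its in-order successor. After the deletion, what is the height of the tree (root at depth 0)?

6

Insert 58: tree is empty, so 58 becomes the root.
Insert 34: 34 < 58 → go left. Place as left child of 58.
Insert 19: 19 < 58 → go left; 19 < 34 → go left. Place as left child of 34.
Insert 11: 11 < 58 → go left; 11 < 34 → go left; 11 < 19 → go left. Place as left child of 19.
Insert 61: 61 > 58 → go right. Place as right child of 58.
Insert 24: 24 < 58 → go left; 24 < 34 → go left; 24 > 19 → go right. Place as right child of 19.
Insert 28: 28 < 58 → go left; 28 < 34 → go left; 28 > 19 → go right; 28 > 24 → go right. Place as right child of 24.
Insert 64: 64 > 58 → go right; 64 > 61 → go right. Place as right child of 61.
Insert 13: 13 < 58 → go left; 13 < 34 → go left; 13 < 19 → go left; 13 > 11 → go right. Place as right child of 11.
Insert 71: 71 > 58 → go right; 71 > 61 → go right; 71 > 64 → go right. Place as right child of 64.
Insert 81: 81 > 58 → go right; 81 > 61 → go right; 81 > 64 → go right; 81 > 71 → go right. Place as right child of 71.
Insert 46: 46 < 58 → go left; 46 > 34 → go right. Place as right child of 34.
Insert 25: 25 < 58 → go left; 25 < 34 → go left; 25 > 19 → go right; 25 > 24 → go right; 25 < 28 → go left. Place as left child of 28.
Insert 66: 66 > 58 → go right; 66 > 61 → go right; 66 > 64 → go right; 66 < 71 → go left. Place as left child of 71.
Insert 27: 27 < 58 → go left; 27 < 34 → go left; 27 > 19 → go right; 27 > 24 → go right; 27 < 28 → go left; 27 > 25 → go right. Place as right child of 25.

Delete 34 (two children — replace with in-order successor).
After deletion, deepest node is 27 at depth 6.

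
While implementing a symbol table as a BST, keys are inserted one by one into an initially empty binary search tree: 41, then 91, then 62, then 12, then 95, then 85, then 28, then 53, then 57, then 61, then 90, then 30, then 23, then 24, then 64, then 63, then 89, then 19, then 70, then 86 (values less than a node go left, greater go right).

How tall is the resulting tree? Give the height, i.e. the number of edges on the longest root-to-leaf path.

6

41: root
91: right child of 41 (depth 1)
62: left child of 91 (depth 2)
12: left child of 41 (depth 1)
95: right child of 91 (depth 2)
85: right child of 62 (depth 3)
28: right child of 12 (depth 2)
53: left child of 62 (depth 3)
57: right child of 53 (depth 4)
61: right child of 57 (depth 5)
90: right child of 85 (depth 4)
30: right child of 28 (depth 3)
23: left child of 28 (depth 3)
24: right child of 23 (depth 4)
64: left child of 85 (depth 4)
63: left child of 64 (depth 5)
89: left child of 90 (depth 5)
19: left child of 23 (depth 4)
70: right child of 64 (depth 5)
86: left child of 89 (depth 6)

The deepest node is 86 at depth 6.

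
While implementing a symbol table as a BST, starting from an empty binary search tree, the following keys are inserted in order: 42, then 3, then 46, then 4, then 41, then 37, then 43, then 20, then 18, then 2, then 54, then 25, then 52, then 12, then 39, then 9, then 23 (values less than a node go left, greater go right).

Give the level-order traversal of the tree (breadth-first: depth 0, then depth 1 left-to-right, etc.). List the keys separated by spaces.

42: root
3: left child of 42 (depth 1)
46: right child of 42 (depth 1)
4: right child of 3 (depth 2)
41: right child of 4 (depth 3)
37: left child of 41 (depth 4)
43: left child of 46 (depth 2)
20: left child of 37 (depth 5)
18: left child of 20 (depth 6)
2: left child of 3 (depth 2)
54: right child of 46 (depth 2)
25: right child of 20 (depth 6)
52: left child of 54 (depth 3)
12: left child of 18 (depth 7)
39: right child of 37 (depth 5)
9: left child of 12 (depth 8)
23: left child of 25 (depth 7)

42 3 46 2 4 43 54 41 52 37 20 39 18 25 12 23 9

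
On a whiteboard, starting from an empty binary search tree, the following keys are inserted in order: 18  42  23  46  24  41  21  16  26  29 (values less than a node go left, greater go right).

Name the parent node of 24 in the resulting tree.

Resulting structure (node: left, right):
  18: L=16, R=42
  42: L=23, R=46
  23: L=21, R=24
  46: L=–, R=–
  24: L=–, R=41
  41: L=26, R=–
  21: L=–, R=–
  16: L=–, R=–
  26: L=–, R=29
  29: L=–, R=–

23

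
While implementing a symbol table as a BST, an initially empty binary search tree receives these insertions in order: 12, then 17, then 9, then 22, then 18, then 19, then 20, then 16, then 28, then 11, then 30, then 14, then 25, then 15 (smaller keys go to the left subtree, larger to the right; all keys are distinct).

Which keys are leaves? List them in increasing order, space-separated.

Insert 12: tree is empty, so 12 becomes the root.
Insert 17: 17 > 12 → go right. Place as right child of 12.
Insert 9: 9 < 12 → go left. Place as left child of 12.
Insert 22: 22 > 12 → go right; 22 > 17 → go right. Place as right child of 17.
Insert 18: 18 > 12 → go right; 18 > 17 → go right; 18 < 22 → go left. Place as left child of 22.
Insert 19: 19 > 12 → go right; 19 > 17 → go right; 19 < 22 → go left; 19 > 18 → go right. Place as right child of 18.
Insert 20: 20 > 12 → go right; 20 > 17 → go right; 20 < 22 → go left; 20 > 18 → go right; 20 > 19 → go right. Place as right child of 19.
Insert 16: 16 > 12 → go right; 16 < 17 → go left. Place as left child of 17.
Insert 28: 28 > 12 → go right; 28 > 17 → go right; 28 > 22 → go right. Place as right child of 22.
Insert 11: 11 < 12 → go left; 11 > 9 → go right. Place as right child of 9.
Insert 30: 30 > 12 → go right; 30 > 17 → go right; 30 > 22 → go right; 30 > 28 → go right. Place as right child of 28.
Insert 14: 14 > 12 → go right; 14 < 17 → go left; 14 < 16 → go left. Place as left child of 16.
Insert 25: 25 > 12 → go right; 25 > 17 → go right; 25 > 22 → go right; 25 < 28 → go left. Place as left child of 28.
Insert 15: 15 > 12 → go right; 15 < 17 → go left; 15 < 16 → go left; 15 > 14 → go right. Place as right child of 14.

11 15 20 25 30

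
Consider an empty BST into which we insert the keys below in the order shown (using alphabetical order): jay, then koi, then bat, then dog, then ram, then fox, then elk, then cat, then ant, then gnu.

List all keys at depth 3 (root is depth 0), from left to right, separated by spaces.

cat fox

Insert jay: tree is empty, so jay becomes the root.
Insert koi: koi > jay → go right. Place as right child of jay.
Insert bat: bat < jay → go left. Place as left child of jay.
Insert dog: dog < jay → go left; dog > bat → go right. Place as right child of bat.
Insert ram: ram > jay → go right; ram > koi → go right. Place as right child of koi.
Insert fox: fox < jay → go left; fox > bat → go right; fox > dog → go right. Place as right child of dog.
Insert elk: elk < jay → go left; elk > bat → go right; elk > dog → go right; elk < fox → go left. Place as left child of fox.
Insert cat: cat < jay → go left; cat > bat → go right; cat < dog → go left. Place as left child of dog.
Insert ant: ant < jay → go left; ant < bat → go left. Place as left child of bat.
Insert gnu: gnu < jay → go left; gnu > bat → go right; gnu > dog → go right; gnu > fox → go right. Place as right child of fox.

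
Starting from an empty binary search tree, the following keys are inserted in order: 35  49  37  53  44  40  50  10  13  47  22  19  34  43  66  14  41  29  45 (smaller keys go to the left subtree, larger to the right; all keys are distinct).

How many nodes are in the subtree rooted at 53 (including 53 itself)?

Insert 35: tree is empty, so 35 becomes the root.
Insert 49: 49 > 35 → go right. Place as right child of 35.
Insert 37: 37 > 35 → go right; 37 < 49 → go left. Place as left child of 49.
Insert 53: 53 > 35 → go right; 53 > 49 → go right. Place as right child of 49.
Insert 44: 44 > 35 → go right; 44 < 49 → go left; 44 > 37 → go right. Place as right child of 37.
Insert 40: 40 > 35 → go right; 40 < 49 → go left; 40 > 37 → go right; 40 < 44 → go left. Place as left child of 44.
Insert 50: 50 > 35 → go right; 50 > 49 → go right; 50 < 53 → go left. Place as left child of 53.
Insert 10: 10 < 35 → go left. Place as left child of 35.
Insert 13: 13 < 35 → go left; 13 > 10 → go right. Place as right child of 10.
Insert 47: 47 > 35 → go right; 47 < 49 → go left; 47 > 37 → go right; 47 > 44 → go right. Place as right child of 44.
Insert 22: 22 < 35 → go left; 22 > 10 → go right; 22 > 13 → go right. Place as right child of 13.
Insert 19: 19 < 35 → go left; 19 > 10 → go right; 19 > 13 → go right; 19 < 22 → go left. Place as left child of 22.
Insert 34: 34 < 35 → go left; 34 > 10 → go right; 34 > 13 → go right; 34 > 22 → go right. Place as right child of 22.
Insert 43: 43 > 35 → go right; 43 < 49 → go left; 43 > 37 → go right; 43 < 44 → go left; 43 > 40 → go right. Place as right child of 40.
Insert 66: 66 > 35 → go right; 66 > 49 → go right; 66 > 53 → go right. Place as right child of 53.
Insert 14: 14 < 35 → go left; 14 > 10 → go right; 14 > 13 → go right; 14 < 22 → go left; 14 < 19 → go left. Place as left child of 19.
Insert 41: 41 > 35 → go right; 41 < 49 → go left; 41 > 37 → go right; 41 < 44 → go left; 41 > 40 → go right; 41 < 43 → go left. Place as left child of 43.
Insert 29: 29 < 35 → go left; 29 > 10 → go right; 29 > 13 → go right; 29 > 22 → go right; 29 < 34 → go left. Place as left child of 34.
Insert 45: 45 > 35 → go right; 45 < 49 → go left; 45 > 37 → go right; 45 > 44 → go right; 45 < 47 → go left. Place as left child of 47.

Subtree rooted at 53 contains: 53, 50, 66 — 3 nodes.

3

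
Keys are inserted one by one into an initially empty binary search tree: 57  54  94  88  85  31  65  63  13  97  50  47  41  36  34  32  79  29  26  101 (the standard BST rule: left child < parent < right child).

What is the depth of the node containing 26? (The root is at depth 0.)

Resulting structure (node: left, right):
  57: L=54, R=94
  54: L=31, R=–
  94: L=88, R=97
  88: L=85, R=–
  85: L=65, R=–
  31: L=13, R=50
  65: L=63, R=79
  63: L=–, R=–
  13: L=–, R=29
  97: L=–, R=101
  50: L=47, R=–
  47: L=41, R=–
  41: L=36, R=–
  36: L=34, R=–
  34: L=32, R=–
  32: L=–, R=–
  79: L=–, R=–
  29: L=26, R=–
  26: L=–, R=–
  101: L=–, R=–

Path to 26: 57 → 54 → 31 → 13 → 29 → 26, which is 5 edges.

5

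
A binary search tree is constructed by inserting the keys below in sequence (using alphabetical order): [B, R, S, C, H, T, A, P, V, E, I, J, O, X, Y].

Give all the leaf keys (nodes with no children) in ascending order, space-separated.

A E O Y

Insert B: tree is empty, so B becomes the root.
Insert R: R > B → go right. Place as right child of B.
Insert S: S > B → go right; S > R → go right. Place as right child of R.
Insert C: C > B → go right; C < R → go left. Place as left child of R.
Insert H: H > B → go right; H < R → go left; H > C → go right. Place as right child of C.
Insert T: T > B → go right; T > R → go right; T > S → go right. Place as right child of S.
Insert A: A < B → go left. Place as left child of B.
Insert P: P > B → go right; P < R → go left; P > C → go right; P > H → go right. Place as right child of H.
Insert V: V > B → go right; V > R → go right; V > S → go right; V > T → go right. Place as right child of T.
Insert E: E > B → go right; E < R → go left; E > C → go right; E < H → go left. Place as left child of H.
Insert I: I > B → go right; I < R → go left; I > C → go right; I > H → go right; I < P → go left. Place as left child of P.
Insert J: J > B → go right; J < R → go left; J > C → go right; J > H → go right; J < P → go left; J > I → go right. Place as right child of I.
Insert O: O > B → go right; O < R → go left; O > C → go right; O > H → go right; O < P → go left; O > I → go right; O > J → go right. Place as right child of J.
Insert X: X > B → go right; X > R → go right; X > S → go right; X > T → go right; X > V → go right. Place as right child of V.
Insert Y: Y > B → go right; Y > R → go right; Y > S → go right; Y > T → go right; Y > V → go right; Y > X → go right. Place as right child of X.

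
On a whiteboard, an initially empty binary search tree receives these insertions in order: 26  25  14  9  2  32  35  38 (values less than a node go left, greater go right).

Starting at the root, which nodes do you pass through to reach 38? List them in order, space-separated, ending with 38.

Insert 26: tree is empty, so 26 becomes the root.
Insert 25: 25 < 26 → go left. Place as left child of 26.
Insert 14: 14 < 26 → go left; 14 < 25 → go left. Place as left child of 25.
Insert 9: 9 < 26 → go left; 9 < 25 → go left; 9 < 14 → go left. Place as left child of 14.
Insert 2: 2 < 26 → go left; 2 < 25 → go left; 2 < 14 → go left; 2 < 9 → go left. Place as left child of 9.
Insert 32: 32 > 26 → go right. Place as right child of 26.
Insert 35: 35 > 26 → go right; 35 > 32 → go right. Place as right child of 32.
Insert 38: 38 > 26 → go right; 38 > 32 → go right; 38 > 35 → go right. Place as right child of 35.

26 32 35 38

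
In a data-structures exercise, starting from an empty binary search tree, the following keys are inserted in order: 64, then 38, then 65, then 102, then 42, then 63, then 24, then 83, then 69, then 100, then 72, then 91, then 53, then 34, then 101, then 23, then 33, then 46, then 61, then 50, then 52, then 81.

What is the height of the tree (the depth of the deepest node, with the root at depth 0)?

7

Insert 64: tree is empty, so 64 becomes the root.
Insert 38: 38 < 64 → go left. Place as left child of 64.
Insert 65: 65 > 64 → go right. Place as right child of 64.
Insert 102: 102 > 64 → go right; 102 > 65 → go right. Place as right child of 65.
Insert 42: 42 < 64 → go left; 42 > 38 → go right. Place as right child of 38.
Insert 63: 63 < 64 → go left; 63 > 38 → go right; 63 > 42 → go right. Place as right child of 42.
Insert 24: 24 < 64 → go left; 24 < 38 → go left. Place as left child of 38.
Insert 83: 83 > 64 → go right; 83 > 65 → go right; 83 < 102 → go left. Place as left child of 102.
Insert 69: 69 > 64 → go right; 69 > 65 → go right; 69 < 102 → go left; 69 < 83 → go left. Place as left child of 83.
Insert 100: 100 > 64 → go right; 100 > 65 → go right; 100 < 102 → go left; 100 > 83 → go right. Place as right child of 83.
Insert 72: 72 > 64 → go right; 72 > 65 → go right; 72 < 102 → go left; 72 < 83 → go left; 72 > 69 → go right. Place as right child of 69.
Insert 91: 91 > 64 → go right; 91 > 65 → go right; 91 < 102 → go left; 91 > 83 → go right; 91 < 100 → go left. Place as left child of 100.
Insert 53: 53 < 64 → go left; 53 > 38 → go right; 53 > 42 → go right; 53 < 63 → go left. Place as left child of 63.
Insert 34: 34 < 64 → go left; 34 < 38 → go left; 34 > 24 → go right. Place as right child of 24.
Insert 101: 101 > 64 → go right; 101 > 65 → go right; 101 < 102 → go left; 101 > 83 → go right; 101 > 100 → go right. Place as right child of 100.
Insert 23: 23 < 64 → go left; 23 < 38 → go left; 23 < 24 → go left. Place as left child of 24.
Insert 33: 33 < 64 → go left; 33 < 38 → go left; 33 > 24 → go right; 33 < 34 → go left. Place as left child of 34.
Insert 46: 46 < 64 → go left; 46 > 38 → go right; 46 > 42 → go right; 46 < 63 → go left; 46 < 53 → go left. Place as left child of 53.
Insert 61: 61 < 64 → go left; 61 > 38 → go right; 61 > 42 → go right; 61 < 63 → go left; 61 > 53 → go right. Place as right child of 53.
Insert 50: 50 < 64 → go left; 50 > 38 → go right; 50 > 42 → go right; 50 < 63 → go left; 50 < 53 → go left; 50 > 46 → go right. Place as right child of 46.
Insert 52: 52 < 64 → go left; 52 > 38 → go right; 52 > 42 → go right; 52 < 63 → go left; 52 < 53 → go left; 52 > 46 → go right; 52 > 50 → go right. Place as right child of 50.
Insert 81: 81 > 64 → go right; 81 > 65 → go right; 81 < 102 → go left; 81 < 83 → go left; 81 > 69 → go right; 81 > 72 → go right. Place as right child of 72.

The deepest node is 52 at depth 7.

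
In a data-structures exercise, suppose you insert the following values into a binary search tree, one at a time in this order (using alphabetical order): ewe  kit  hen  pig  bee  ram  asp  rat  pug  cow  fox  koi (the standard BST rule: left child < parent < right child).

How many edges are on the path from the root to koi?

3

Insert ewe: tree is empty, so ewe becomes the root.
Insert kit: kit > ewe → go right. Place as right child of ewe.
Insert hen: hen > ewe → go right; hen < kit → go left. Place as left child of kit.
Insert pig: pig > ewe → go right; pig > kit → go right. Place as right child of kit.
Insert bee: bee < ewe → go left. Place as left child of ewe.
Insert ram: ram > ewe → go right; ram > kit → go right; ram > pig → go right. Place as right child of pig.
Insert asp: asp < ewe → go left; asp < bee → go left. Place as left child of bee.
Insert rat: rat > ewe → go right; rat > kit → go right; rat > pig → go right; rat > ram → go right. Place as right child of ram.
Insert pug: pug > ewe → go right; pug > kit → go right; pug > pig → go right; pug < ram → go left. Place as left child of ram.
Insert cow: cow < ewe → go left; cow > bee → go right. Place as right child of bee.
Insert fox: fox > ewe → go right; fox < kit → go left; fox < hen → go left. Place as left child of hen.
Insert koi: koi > ewe → go right; koi > kit → go right; koi < pig → go left. Place as left child of pig.

Path to koi: ewe → kit → pig → koi, which is 3 edges.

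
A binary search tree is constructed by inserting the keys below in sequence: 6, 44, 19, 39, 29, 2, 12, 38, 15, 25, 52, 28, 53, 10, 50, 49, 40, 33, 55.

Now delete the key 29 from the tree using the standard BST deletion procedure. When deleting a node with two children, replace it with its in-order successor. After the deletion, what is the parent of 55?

Insert 6: tree is empty, so 6 becomes the root.
Insert 44: 44 > 6 → go right. Place as right child of 6.
Insert 19: 19 > 6 → go right; 19 < 44 → go left. Place as left child of 44.
Insert 39: 39 > 6 → go right; 39 < 44 → go left; 39 > 19 → go right. Place as right child of 19.
Insert 29: 29 > 6 → go right; 29 < 44 → go left; 29 > 19 → go right; 29 < 39 → go left. Place as left child of 39.
Insert 2: 2 < 6 → go left. Place as left child of 6.
Insert 12: 12 > 6 → go right; 12 < 44 → go left; 12 < 19 → go left. Place as left child of 19.
Insert 38: 38 > 6 → go right; 38 < 44 → go left; 38 > 19 → go right; 38 < 39 → go left; 38 > 29 → go right. Place as right child of 29.
Insert 15: 15 > 6 → go right; 15 < 44 → go left; 15 < 19 → go left; 15 > 12 → go right. Place as right child of 12.
Insert 25: 25 > 6 → go right; 25 < 44 → go left; 25 > 19 → go right; 25 < 39 → go left; 25 < 29 → go left. Place as left child of 29.
Insert 52: 52 > 6 → go right; 52 > 44 → go right. Place as right child of 44.
Insert 28: 28 > 6 → go right; 28 < 44 → go left; 28 > 19 → go right; 28 < 39 → go left; 28 < 29 → go left; 28 > 25 → go right. Place as right child of 25.
Insert 53: 53 > 6 → go right; 53 > 44 → go right; 53 > 52 → go right. Place as right child of 52.
Insert 10: 10 > 6 → go right; 10 < 44 → go left; 10 < 19 → go left; 10 < 12 → go left. Place as left child of 12.
Insert 50: 50 > 6 → go right; 50 > 44 → go right; 50 < 52 → go left. Place as left child of 52.
Insert 49: 49 > 6 → go right; 49 > 44 → go right; 49 < 52 → go left; 49 < 50 → go left. Place as left child of 50.
Insert 40: 40 > 6 → go right; 40 < 44 → go left; 40 > 19 → go right; 40 > 39 → go right. Place as right child of 39.
Insert 33: 33 > 6 → go right; 33 < 44 → go left; 33 > 19 → go right; 33 < 39 → go left; 33 > 29 → go right; 33 < 38 → go left. Place as left child of 38.
Insert 55: 55 > 6 → go right; 55 > 44 → go right; 55 > 52 → go right; 55 > 53 → go right. Place as right child of 53.

Delete 29 (two children — replace with in-order successor).
After deletion, 55's parent is 53.

53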